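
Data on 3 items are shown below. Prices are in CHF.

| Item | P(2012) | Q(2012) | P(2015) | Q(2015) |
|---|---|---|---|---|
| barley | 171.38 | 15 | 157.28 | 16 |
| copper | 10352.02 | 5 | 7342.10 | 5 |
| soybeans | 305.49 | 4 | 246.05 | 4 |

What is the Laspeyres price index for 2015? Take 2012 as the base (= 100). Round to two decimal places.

72.10

Laspeyres price index uses base-period quantities as weights.
ΣP(2015)·Q(2012) = 157.28×15 + 7342.10×5 + 246.05×4 = 2359.2 + 36710.5 + 984.2 = 40053.9
ΣP(2012)·Q(2012) = 171.38×15 + 10352.02×5 + 305.49×4 = 2570.7 + 51760.1 + 1221.96 = 55552.76
Index = 40053.9 / 55552.76 × 100 = 72.1006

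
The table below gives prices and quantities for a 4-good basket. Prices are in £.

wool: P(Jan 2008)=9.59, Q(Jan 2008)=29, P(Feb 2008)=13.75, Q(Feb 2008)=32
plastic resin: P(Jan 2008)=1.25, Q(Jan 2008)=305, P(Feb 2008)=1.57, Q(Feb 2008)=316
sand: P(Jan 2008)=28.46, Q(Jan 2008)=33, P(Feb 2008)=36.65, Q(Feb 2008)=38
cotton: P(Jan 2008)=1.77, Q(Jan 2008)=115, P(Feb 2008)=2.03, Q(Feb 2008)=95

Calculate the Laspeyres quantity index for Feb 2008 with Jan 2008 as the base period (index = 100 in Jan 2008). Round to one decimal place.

Laspeyres quantity index uses base-period prices as weights.
ΣP(Jan 2008)·Q(Feb 2008) = 9.59×32 + 1.25×316 + 28.46×38 + 1.77×95 = 306.88 + 395 + 1081.48 + 168.15 = 1951.51
ΣP(Jan 2008)·Q(Jan 2008) = 9.59×29 + 1.25×305 + 28.46×33 + 1.77×115 = 278.11 + 381.25 + 939.18 + 203.55 = 1802.09
Index = 1951.51 / 1802.09 × 100 = 108.2915

108.3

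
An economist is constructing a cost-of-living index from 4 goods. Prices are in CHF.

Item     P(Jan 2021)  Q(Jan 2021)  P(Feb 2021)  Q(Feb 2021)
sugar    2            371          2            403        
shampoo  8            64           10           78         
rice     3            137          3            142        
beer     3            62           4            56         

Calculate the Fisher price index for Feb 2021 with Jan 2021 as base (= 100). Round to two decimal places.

Laspeyres component (base-period weights):
ΣP(Feb 2021)Q(Jan 2021) = 2×371 + 10×64 + 3×137 + 4×62 = 742 + 640 + 411 + 248 = 2041
ΣP(Jan 2021)Q(Jan 2021) = 2×371 + 8×64 + 3×137 + 3×62 = 742 + 512 + 411 + 186 = 1851
L = 2041 / 1851 × 100 = 110.2647
Paasche component (current-period weights):
ΣP(Feb 2021)Q(Feb 2021) = 2×403 + 10×78 + 3×142 + 4×56 = 806 + 780 + 426 + 224 = 2236
ΣP(Jan 2021)Q(Feb 2021) = 2×403 + 8×78 + 3×142 + 3×56 = 806 + 624 + 426 + 168 = 2024
P = 2236 / 2024 × 100 = 110.4743
Fisher = √(L × P) = √(110.2647 × 110.4743) = 110.3695

110.37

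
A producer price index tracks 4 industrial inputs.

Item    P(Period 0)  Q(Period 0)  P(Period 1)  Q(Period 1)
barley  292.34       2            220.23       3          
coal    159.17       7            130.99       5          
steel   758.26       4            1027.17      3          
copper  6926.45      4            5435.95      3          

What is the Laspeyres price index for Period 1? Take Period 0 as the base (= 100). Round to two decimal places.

Laspeyres price index uses base-period quantities as weights.
ΣP(Period 1)·Q(Period 0) = 220.23×2 + 130.99×7 + 1027.17×4 + 5435.95×4 = 440.46 + 916.93 + 4108.68 + 21743.8 = 27209.87
ΣP(Period 0)·Q(Period 0) = 292.34×2 + 159.17×7 + 758.26×4 + 6926.45×4 = 584.68 + 1114.19 + 3033.04 + 27705.8 = 32437.71
Index = 27209.87 / 32437.71 × 100 = 83.8834

83.88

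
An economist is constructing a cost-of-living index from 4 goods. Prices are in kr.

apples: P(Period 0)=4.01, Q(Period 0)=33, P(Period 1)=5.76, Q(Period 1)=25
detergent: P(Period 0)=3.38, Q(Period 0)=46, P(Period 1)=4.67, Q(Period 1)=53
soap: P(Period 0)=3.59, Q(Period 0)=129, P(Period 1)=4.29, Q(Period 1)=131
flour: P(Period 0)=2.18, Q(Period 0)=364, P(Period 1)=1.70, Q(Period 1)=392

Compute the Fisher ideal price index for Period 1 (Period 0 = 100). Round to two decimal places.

101.54

Laspeyres component (base-period weights):
ΣP(Period 1)Q(Period 0) = 5.76×33 + 4.67×46 + 4.29×129 + 1.70×364 = 190.08 + 214.82 + 553.41 + 618.8 = 1577.11
ΣP(Period 0)Q(Period 0) = 4.01×33 + 3.38×46 + 3.59×129 + 2.18×364 = 132.33 + 155.48 + 463.11 + 793.52 = 1544.44
L = 1577.11 / 1544.44 × 100 = 102.1153
Paasche component (current-period weights):
ΣP(Period 1)Q(Period 1) = 5.76×25 + 4.67×53 + 4.29×131 + 1.70×392 = 144 + 247.51 + 561.99 + 666.4 = 1619.9
ΣP(Period 0)Q(Period 1) = 4.01×25 + 3.38×53 + 3.59×131 + 2.18×392 = 100.25 + 179.14 + 470.29 + 854.56 = 1604.24
P = 1619.9 / 1604.24 × 100 = 100.9762
Fisher = √(L × P) = √(102.1153 × 100.9762) = 101.5441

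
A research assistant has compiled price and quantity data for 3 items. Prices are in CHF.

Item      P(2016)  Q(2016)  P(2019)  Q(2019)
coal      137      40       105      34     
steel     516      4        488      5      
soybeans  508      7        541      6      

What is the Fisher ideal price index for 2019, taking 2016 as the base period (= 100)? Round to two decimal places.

89.76

Laspeyres component (base-period weights):
ΣP(2019)Q(2016) = 105×40 + 488×4 + 541×7 = 4200 + 1952 + 3787 = 9939
ΣP(2016)Q(2016) = 137×40 + 516×4 + 508×7 = 5480 + 2064 + 3556 = 11100
L = 9939 / 11100 × 100 = 89.5405
Paasche component (current-period weights):
ΣP(2019)Q(2019) = 105×34 + 488×5 + 541×6 = 3570 + 2440 + 3246 = 9256
ΣP(2016)Q(2019) = 137×34 + 516×5 + 508×6 = 4658 + 2580 + 3048 = 10286
P = 9256 / 10286 × 100 = 89.9864
Fisher = √(L × P) = √(89.5405 × 89.9864) = 89.7632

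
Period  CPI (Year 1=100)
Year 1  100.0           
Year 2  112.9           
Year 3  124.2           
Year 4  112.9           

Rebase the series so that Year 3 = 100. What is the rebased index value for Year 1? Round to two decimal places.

80.52

Rebased(Year 1) = 100.0 / 124.2 × 100 = 80.5153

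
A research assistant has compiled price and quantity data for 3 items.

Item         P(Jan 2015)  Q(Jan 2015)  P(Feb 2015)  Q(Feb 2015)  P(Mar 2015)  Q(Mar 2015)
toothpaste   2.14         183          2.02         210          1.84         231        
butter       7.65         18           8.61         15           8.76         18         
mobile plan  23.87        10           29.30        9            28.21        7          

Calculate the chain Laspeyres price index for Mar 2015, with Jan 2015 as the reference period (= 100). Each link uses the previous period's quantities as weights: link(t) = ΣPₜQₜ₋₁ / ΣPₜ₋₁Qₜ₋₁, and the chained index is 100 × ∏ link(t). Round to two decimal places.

100.55

Link Jan 2015→Feb 2015:
ΣP(Feb 2015)Q(Jan 2015) = 2.02×183 + 8.61×18 + 29.30×10 = 369.66 + 154.98 + 293 = 817.64
ΣP(Jan 2015)Q(Jan 2015) = 2.14×183 + 7.65×18 + 23.87×10 = 391.62 + 137.7 + 238.7 = 768.02
link = 817.64/768.02 = 1.064608
Link Feb 2015→Mar 2015:
ΣP(Mar 2015)Q(Feb 2015) = 1.84×210 + 8.76×15 + 28.21×9 = 386.4 + 131.4 + 253.89 = 771.69
ΣP(Feb 2015)Q(Feb 2015) = 2.02×210 + 8.61×15 + 29.30×9 = 424.2 + 129.15 + 263.7 = 817.05
link = 771.69/817.05 = 0.944483
Chained index = 100 × 1.064608 × 0.944483 = 100.5504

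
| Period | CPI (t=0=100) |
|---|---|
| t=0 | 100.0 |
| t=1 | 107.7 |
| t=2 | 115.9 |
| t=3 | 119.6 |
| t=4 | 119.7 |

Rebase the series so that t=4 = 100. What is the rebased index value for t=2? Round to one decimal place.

96.8

Rebased(t=2) = 115.9 / 119.7 × 100 = 96.8254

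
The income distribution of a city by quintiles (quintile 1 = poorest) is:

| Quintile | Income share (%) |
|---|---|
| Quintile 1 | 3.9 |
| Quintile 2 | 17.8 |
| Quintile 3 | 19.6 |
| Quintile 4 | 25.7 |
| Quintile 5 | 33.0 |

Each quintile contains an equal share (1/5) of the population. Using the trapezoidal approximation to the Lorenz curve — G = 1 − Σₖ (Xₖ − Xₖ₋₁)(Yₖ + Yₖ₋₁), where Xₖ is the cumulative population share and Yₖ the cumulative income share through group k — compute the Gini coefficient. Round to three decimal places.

Cumulative income shares Yₖ: 0.0390, 0.2170, 0.4130, 0.6700, 1.0000
Σ (Xₖ−Xₖ₋₁)(Yₖ+Yₖ₋₁) = (1/5)(0.0390+0.0000) + (1/5)(0.2170+0.0390) + (1/5)(0.4130+0.2170) + (1/5)(0.6700+0.4130) + (1/5)(1.0000+0.6700)
  = 0.0078 + 0.0512 + 0.1260 + 0.2166 + 0.3340 = 0.7356
G = 1 − 0.7356 = 0.2644

0.264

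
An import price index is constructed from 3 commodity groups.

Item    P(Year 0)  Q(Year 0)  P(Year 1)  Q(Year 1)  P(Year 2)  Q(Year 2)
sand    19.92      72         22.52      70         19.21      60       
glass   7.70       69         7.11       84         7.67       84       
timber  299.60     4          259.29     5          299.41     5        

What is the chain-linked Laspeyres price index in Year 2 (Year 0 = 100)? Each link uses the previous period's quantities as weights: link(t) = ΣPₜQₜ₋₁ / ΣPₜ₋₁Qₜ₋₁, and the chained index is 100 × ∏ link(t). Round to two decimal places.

99.99

Link Year 0→Year 1:
ΣP(Year 1)Q(Year 0) = 22.52×72 + 7.11×69 + 259.29×4 = 1621.44 + 490.59 + 1037.16 = 3149.19
ΣP(Year 0)Q(Year 0) = 19.92×72 + 7.70×69 + 299.60×4 = 1434.24 + 531.3 + 1198.4 = 3163.94
link = 3149.19/3163.94 = 0.995338
Link Year 1→Year 2:
ΣP(Year 2)Q(Year 1) = 19.21×70 + 7.67×84 + 299.41×5 = 1344.7 + 644.28 + 1497.05 = 3486.03
ΣP(Year 1)Q(Year 1) = 22.52×70 + 7.11×84 + 259.29×5 = 1576.4 + 597.24 + 1296.45 = 3470.09
link = 3486.03/3470.09 = 1.004594
Chained index = 100 × 0.995338 × 1.004594 = 99.9910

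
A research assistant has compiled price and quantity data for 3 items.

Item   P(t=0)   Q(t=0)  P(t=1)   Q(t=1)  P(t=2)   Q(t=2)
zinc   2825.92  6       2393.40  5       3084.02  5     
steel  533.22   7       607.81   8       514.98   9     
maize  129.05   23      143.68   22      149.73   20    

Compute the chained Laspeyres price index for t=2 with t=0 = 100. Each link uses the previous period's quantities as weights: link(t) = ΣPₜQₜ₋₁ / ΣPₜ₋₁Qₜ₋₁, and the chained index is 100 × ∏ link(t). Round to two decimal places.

105.84

Link t=0→t=1:
ΣP(t=1)Q(t=0) = 2393.40×6 + 607.81×7 + 143.68×23 = 14360.4 + 4254.67 + 3304.64 = 21919.71
ΣP(t=0)Q(t=0) = 2825.92×6 + 533.22×7 + 129.05×23 = 16955.52 + 3732.54 + 2968.15 = 23656.21
link = 21919.71/23656.21 = 0.926594
Link t=1→t=2:
ΣP(t=2)Q(t=1) = 3084.02×5 + 514.98×8 + 149.73×22 = 15420.1 + 4119.84 + 3294.06 = 22834
ΣP(t=1)Q(t=1) = 2393.40×5 + 607.81×8 + 143.68×22 = 11967 + 4862.48 + 3160.96 = 19990.44
link = 22834/19990.44 = 1.142246
Chained index = 100 × 0.926594 × 1.142246 = 105.8399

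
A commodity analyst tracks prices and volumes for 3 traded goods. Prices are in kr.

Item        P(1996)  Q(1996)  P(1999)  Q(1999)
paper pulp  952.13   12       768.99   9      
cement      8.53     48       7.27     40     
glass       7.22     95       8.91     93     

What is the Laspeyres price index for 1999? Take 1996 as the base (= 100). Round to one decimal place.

Laspeyres price index uses base-period quantities as weights.
ΣP(1999)·Q(1996) = 768.99×12 + 7.27×48 + 8.91×95 = 9227.88 + 348.96 + 846.45 = 10423.29
ΣP(1996)·Q(1996) = 952.13×12 + 8.53×48 + 7.22×95 = 11425.56 + 409.44 + 685.9 = 12520.9
Index = 10423.29 / 12520.9 × 100 = 83.2471

83.2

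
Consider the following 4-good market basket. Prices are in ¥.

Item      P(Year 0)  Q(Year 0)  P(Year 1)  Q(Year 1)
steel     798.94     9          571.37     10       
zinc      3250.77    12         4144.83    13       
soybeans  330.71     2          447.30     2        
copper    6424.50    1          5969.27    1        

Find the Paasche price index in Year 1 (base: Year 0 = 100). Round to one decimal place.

115.9

Paasche price index uses current-period quantities as weights.
ΣP(Year 1)·Q(Year 1) = 571.37×10 + 4144.83×13 + 447.30×2 + 5969.27×1 = 5713.7 + 53882.79 + 894.6 + 5969.27 = 66460.36
ΣP(Year 0)·Q(Year 1) = 798.94×10 + 3250.77×13 + 330.71×2 + 6424.50×1 = 7989.4 + 42260.01 + 661.42 + 6424.5 = 57335.33
Index = 66460.36 / 57335.33 × 100 = 115.9152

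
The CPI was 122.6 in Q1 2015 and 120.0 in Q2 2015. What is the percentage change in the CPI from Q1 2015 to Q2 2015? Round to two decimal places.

-2.12%

Change = (120.0 − 122.6) / 122.6 × 100
       = -2.6 / 122.6 × 100 = -2.1207%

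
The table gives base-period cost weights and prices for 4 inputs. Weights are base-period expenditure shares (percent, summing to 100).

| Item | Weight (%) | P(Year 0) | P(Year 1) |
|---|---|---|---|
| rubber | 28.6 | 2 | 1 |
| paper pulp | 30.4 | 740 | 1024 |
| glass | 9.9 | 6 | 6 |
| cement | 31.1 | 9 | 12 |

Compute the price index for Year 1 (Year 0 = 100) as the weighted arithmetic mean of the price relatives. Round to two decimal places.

rubber: 28.6 × (1/2) = 28.6 × 0.500000 = 14.3000
paper pulp: 30.4 × (1024/740) = 30.4 × 1.383784 = 42.0670
glass: 9.9 × (6/6) = 9.9 × 1.000000 = 9.9000
cement: 31.1 × (12/9) = 31.1 × 1.333333 = 41.4667
Index = Σ wᵢ·(p₁ᵢ/p₀ᵢ) = 14.3000 + 42.0670 + 9.9000 + 41.4667 = 107.7337

107.73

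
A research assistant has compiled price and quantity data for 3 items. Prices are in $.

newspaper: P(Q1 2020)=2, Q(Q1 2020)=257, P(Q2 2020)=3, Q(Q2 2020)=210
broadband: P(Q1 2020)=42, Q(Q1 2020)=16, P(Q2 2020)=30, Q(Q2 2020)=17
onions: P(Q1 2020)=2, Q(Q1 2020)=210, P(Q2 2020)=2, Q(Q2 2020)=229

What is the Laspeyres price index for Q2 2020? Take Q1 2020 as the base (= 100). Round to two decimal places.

104.05

Laspeyres price index uses base-period quantities as weights.
ΣP(Q2 2020)·Q(Q1 2020) = 3×257 + 30×16 + 2×210 = 771 + 480 + 420 = 1671
ΣP(Q1 2020)·Q(Q1 2020) = 2×257 + 42×16 + 2×210 = 514 + 672 + 420 = 1606
Index = 1671 / 1606 × 100 = 104.0473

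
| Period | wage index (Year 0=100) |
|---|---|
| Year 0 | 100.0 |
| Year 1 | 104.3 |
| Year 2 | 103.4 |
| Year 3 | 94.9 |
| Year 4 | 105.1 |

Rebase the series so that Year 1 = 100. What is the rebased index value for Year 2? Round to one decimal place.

99.1

Rebased(Year 2) = 103.4 / 104.3 × 100 = 99.1371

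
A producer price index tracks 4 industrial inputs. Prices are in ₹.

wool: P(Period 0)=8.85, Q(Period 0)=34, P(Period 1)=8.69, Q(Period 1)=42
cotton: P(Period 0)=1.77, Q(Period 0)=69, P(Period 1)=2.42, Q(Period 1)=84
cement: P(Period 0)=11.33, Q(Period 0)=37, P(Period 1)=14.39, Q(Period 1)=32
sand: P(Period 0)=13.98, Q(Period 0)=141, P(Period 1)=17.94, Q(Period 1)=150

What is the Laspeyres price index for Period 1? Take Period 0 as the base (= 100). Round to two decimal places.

125.27

Laspeyres price index uses base-period quantities as weights.
ΣP(Period 1)·Q(Period 0) = 8.69×34 + 2.42×69 + 14.39×37 + 17.94×141 = 295.46 + 166.98 + 532.43 + 2529.54 = 3524.41
ΣP(Period 0)·Q(Period 0) = 8.85×34 + 1.77×69 + 11.33×37 + 13.98×141 = 300.9 + 122.13 + 419.21 + 1971.18 = 2813.42
Index = 3524.41 / 2813.42 × 100 = 125.2714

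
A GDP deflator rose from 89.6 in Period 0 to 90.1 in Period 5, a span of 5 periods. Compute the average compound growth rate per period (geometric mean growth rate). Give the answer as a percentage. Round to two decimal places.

Growth factor = (90.1/89.6)^(1/5) = (1.005580)^(1/5) = 1.001114
Growth rate = 1.001114 − 1 = 0.001114 = 0.1114%

0.11%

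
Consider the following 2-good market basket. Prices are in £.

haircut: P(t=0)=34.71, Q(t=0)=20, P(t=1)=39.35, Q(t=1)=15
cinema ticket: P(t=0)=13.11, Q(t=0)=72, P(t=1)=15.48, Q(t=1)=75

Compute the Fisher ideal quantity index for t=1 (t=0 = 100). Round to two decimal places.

Laspeyres component (base-period weights):
ΣP(t=0)Q(t=1) = 34.71×15 + 13.11×75 = 520.65 + 983.25 = 1503.9
ΣP(t=0)Q(t=0) = 34.71×20 + 13.11×72 = 694.2 + 943.92 = 1638.12
L = 1503.9 / 1638.12 × 100 = 91.8065
Paasche component (current-period weights):
ΣP(t=1)Q(t=1) = 39.35×15 + 15.48×75 = 590.25 + 1161 = 1751.25
ΣP(t=1)Q(t=0) = 39.35×20 + 15.48×72 = 787 + 1114.56 = 1901.56
P = 1751.25 / 1901.56 × 100 = 92.0954
Fisher = √(L × P) = √(91.8065 × 92.0954) = 91.9508

91.95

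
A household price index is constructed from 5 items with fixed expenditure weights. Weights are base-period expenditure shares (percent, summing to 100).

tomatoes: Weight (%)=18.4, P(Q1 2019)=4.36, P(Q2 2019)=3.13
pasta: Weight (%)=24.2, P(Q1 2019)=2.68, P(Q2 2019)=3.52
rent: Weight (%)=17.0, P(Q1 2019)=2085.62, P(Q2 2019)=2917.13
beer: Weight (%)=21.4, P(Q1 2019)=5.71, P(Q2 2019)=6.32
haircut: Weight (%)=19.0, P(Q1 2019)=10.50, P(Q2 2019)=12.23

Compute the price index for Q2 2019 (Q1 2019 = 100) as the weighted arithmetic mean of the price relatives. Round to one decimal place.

114.6

tomatoes: 18.4 × (3.13/4.36) = 18.4 × 0.717890 = 13.2092
pasta: 24.2 × (3.52/2.68) = 24.2 × 1.313433 = 31.7851
rent: 17.0 × (2917.13/2085.62) = 17.0 × 1.398687 = 23.7777
beer: 21.4 × (6.32/5.71) = 21.4 × 1.106830 = 23.6862
haircut: 19.0 × (12.23/10.50) = 19.0 × 1.164762 = 22.1305
Index = Σ wᵢ·(p₁ᵢ/p₀ᵢ) = 13.2092 + 31.7851 + 23.7777 + 23.6862 + 22.1305 = 114.5886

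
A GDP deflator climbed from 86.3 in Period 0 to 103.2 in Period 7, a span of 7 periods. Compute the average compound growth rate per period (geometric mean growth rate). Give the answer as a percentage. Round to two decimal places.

2.59%

Growth factor = (103.2/86.3)^(1/7) = (1.195829)^(1/7) = 1.025878
Growth rate = 1.025878 − 1 = 0.025878 = 2.5878%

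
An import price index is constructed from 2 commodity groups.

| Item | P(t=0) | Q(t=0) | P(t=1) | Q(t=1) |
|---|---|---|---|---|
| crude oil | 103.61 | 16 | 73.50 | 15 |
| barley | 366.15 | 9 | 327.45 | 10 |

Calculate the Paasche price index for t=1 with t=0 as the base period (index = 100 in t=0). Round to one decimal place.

Paasche price index uses current-period quantities as weights.
ΣP(t=1)·Q(t=1) = 73.50×15 + 327.45×10 = 1102.5 + 3274.5 = 4377
ΣP(t=0)·Q(t=1) = 103.61×15 + 366.15×10 = 1554.15 + 3661.5 = 5215.65
Index = 4377 / 5215.65 × 100 = 83.9205

83.9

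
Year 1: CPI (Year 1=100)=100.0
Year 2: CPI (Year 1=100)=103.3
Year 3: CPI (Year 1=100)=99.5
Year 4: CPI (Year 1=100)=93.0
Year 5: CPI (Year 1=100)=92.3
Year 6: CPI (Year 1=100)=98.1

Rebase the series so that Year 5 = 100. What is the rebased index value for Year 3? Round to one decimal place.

Rebased(Year 3) = 99.5 / 92.3 × 100 = 107.8007

107.8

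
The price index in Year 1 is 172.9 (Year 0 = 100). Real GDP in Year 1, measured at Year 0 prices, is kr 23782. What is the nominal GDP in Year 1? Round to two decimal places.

Nominal = Real × (Index/100) = 23782 × (172.9/100)
        = 23782 × 1.729 = 41119.0780

41119.08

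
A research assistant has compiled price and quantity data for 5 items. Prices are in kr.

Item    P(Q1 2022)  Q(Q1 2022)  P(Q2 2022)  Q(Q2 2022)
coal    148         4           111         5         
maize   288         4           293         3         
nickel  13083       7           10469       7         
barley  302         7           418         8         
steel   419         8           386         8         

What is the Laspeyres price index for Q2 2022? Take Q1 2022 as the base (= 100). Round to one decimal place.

Laspeyres price index uses base-period quantities as weights.
ΣP(Q2 2022)·Q(Q1 2022) = 111×4 + 293×4 + 10469×7 + 418×7 + 386×8 = 444 + 1172 + 73283 + 2926 + 3088 = 80913
ΣP(Q1 2022)·Q(Q1 2022) = 148×4 + 288×4 + 13083×7 + 302×7 + 419×8 = 592 + 1152 + 91581 + 2114 + 3352 = 98791
Index = 80913 / 98791 × 100 = 81.9032

81.9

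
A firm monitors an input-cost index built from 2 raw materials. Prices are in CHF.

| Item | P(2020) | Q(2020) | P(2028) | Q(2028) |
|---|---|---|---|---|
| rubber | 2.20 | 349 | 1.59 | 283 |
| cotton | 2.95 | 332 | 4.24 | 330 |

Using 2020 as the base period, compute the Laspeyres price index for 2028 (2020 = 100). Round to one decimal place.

Laspeyres price index uses base-period quantities as weights.
ΣP(2028)·Q(2020) = 1.59×349 + 4.24×332 = 554.91 + 1407.68 = 1962.59
ΣP(2020)·Q(2020) = 2.20×349 + 2.95×332 = 767.8 + 979.4 = 1747.2
Index = 1962.59 / 1747.2 × 100 = 112.3277

112.3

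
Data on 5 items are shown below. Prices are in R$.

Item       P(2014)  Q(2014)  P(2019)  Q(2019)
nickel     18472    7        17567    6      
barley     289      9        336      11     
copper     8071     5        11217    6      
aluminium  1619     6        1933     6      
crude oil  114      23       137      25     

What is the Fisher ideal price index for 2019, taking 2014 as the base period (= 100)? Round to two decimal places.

108.00

Laspeyres component (base-period weights):
ΣP(2019)Q(2014) = 17567×7 + 336×9 + 11217×5 + 1933×6 + 137×23 = 122969 + 3024 + 56085 + 11598 + 3151 = 196827
ΣP(2014)Q(2014) = 18472×7 + 289×9 + 8071×5 + 1619×6 + 114×23 = 129304 + 2601 + 40355 + 9714 + 2622 = 184596
L = 196827 / 184596 × 100 = 106.6258
Paasche component (current-period weights):
ΣP(2019)Q(2019) = 17567×6 + 336×11 + 11217×6 + 1933×6 + 137×25 = 105402 + 3696 + 67302 + 11598 + 3425 = 191423
ΣP(2014)Q(2019) = 18472×6 + 289×11 + 8071×6 + 1619×6 + 114×25 = 110832 + 3179 + 48426 + 9714 + 2850 = 175001
P = 191423 / 175001 × 100 = 109.3839
Fisher = √(L × P) = √(106.6258 × 109.3839) = 107.9961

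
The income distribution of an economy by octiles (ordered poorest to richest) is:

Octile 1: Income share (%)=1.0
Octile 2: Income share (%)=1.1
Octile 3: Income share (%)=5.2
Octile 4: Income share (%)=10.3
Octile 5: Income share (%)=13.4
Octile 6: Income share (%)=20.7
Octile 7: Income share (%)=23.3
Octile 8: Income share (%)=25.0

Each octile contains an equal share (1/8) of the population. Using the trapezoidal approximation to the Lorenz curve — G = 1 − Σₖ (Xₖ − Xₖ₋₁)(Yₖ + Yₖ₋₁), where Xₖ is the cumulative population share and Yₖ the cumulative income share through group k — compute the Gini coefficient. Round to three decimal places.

0.411

Cumulative income shares Yₖ: 0.0100, 0.0210, 0.0730, 0.1760, 0.3100, 0.5170, 0.7500, 1.0000
Σ (Xₖ−Xₖ₋₁)(Yₖ+Yₖ₋₁) = (1/8)(0.0100+0.0000) + (1/8)(0.0210+0.0100) + (1/8)(0.0730+0.0210) + (1/8)(0.1760+0.0730) + (1/8)(0.3100+0.1760) + (1/8)(0.5170+0.3100) + (1/8)(0.7500+0.5170) + (1/8)(1.0000+0.7500)
  = 0.0013 + 0.0039 + 0.0118 + 0.0311 + 0.0608 + 0.1034 + 0.1584 + 0.2188 = 0.5893
G = 1 − 0.5893 = 0.4107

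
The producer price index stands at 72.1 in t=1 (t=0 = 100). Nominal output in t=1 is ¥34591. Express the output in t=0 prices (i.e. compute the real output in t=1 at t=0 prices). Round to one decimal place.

47976.4

Real = Nominal ÷ (Index/100) = 34591 ÷ (72.1/100)
     = 34591 ÷ 0.721 = 47976.4216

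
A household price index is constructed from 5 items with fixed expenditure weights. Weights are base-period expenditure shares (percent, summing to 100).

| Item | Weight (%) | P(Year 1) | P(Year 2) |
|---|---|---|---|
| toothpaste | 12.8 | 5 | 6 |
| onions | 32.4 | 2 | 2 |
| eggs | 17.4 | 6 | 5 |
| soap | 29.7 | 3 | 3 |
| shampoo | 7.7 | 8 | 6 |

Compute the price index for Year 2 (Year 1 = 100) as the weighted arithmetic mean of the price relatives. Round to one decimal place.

toothpaste: 12.8 × (6/5) = 12.8 × 1.200000 = 15.3600
onions: 32.4 × (2/2) = 32.4 × 1.000000 = 32.4000
eggs: 17.4 × (5/6) = 17.4 × 0.833333 = 14.5000
soap: 29.7 × (3/3) = 29.7 × 1.000000 = 29.7000
shampoo: 7.7 × (6/8) = 7.7 × 0.750000 = 5.7750
Index = Σ wᵢ·(p₁ᵢ/p₀ᵢ) = 15.3600 + 32.4000 + 14.5000 + 29.7000 + 5.7750 = 97.7350

97.7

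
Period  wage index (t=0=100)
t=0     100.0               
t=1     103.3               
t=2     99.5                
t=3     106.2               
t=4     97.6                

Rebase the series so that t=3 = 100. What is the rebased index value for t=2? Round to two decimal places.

93.69

Rebased(t=2) = 99.5 / 106.2 × 100 = 93.6911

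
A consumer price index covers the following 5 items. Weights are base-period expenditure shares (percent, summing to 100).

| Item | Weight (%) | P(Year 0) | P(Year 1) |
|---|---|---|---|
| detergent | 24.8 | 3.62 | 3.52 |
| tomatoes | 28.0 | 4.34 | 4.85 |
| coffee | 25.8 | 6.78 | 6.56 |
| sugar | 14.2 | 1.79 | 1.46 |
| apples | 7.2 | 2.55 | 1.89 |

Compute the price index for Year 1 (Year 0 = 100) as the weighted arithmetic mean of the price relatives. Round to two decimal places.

detergent: 24.8 × (3.52/3.62) = 24.8 × 0.972376 = 24.1149
tomatoes: 28.0 × (4.85/4.34) = 28.0 × 1.117512 = 31.2903
coffee: 25.8 × (6.56/6.78) = 25.8 × 0.967552 = 24.9628
sugar: 14.2 × (1.46/1.79) = 14.2 × 0.815642 = 11.5821
apples: 7.2 × (1.89/2.55) = 7.2 × 0.741176 = 5.3365
Index = Σ wᵢ·(p₁ᵢ/p₀ᵢ) = 24.1149 + 31.2903 + 24.9628 + 11.5821 + 5.3365 = 97.2867

97.29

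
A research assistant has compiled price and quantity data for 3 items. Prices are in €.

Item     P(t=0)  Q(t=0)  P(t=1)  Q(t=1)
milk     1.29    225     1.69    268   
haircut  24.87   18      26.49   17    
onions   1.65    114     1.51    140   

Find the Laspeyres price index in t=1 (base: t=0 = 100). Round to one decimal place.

111.1

Laspeyres price index uses base-period quantities as weights.
ΣP(t=1)·Q(t=0) = 1.69×225 + 26.49×18 + 1.51×114 = 380.25 + 476.82 + 172.14 = 1029.21
ΣP(t=0)·Q(t=0) = 1.29×225 + 24.87×18 + 1.65×114 = 290.25 + 447.66 + 188.1 = 926.01
Index = 1029.21 / 926.01 × 100 = 111.1446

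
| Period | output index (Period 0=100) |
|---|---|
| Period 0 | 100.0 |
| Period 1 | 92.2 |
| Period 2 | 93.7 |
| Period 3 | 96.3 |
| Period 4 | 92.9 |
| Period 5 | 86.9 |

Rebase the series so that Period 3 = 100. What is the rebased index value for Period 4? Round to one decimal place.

96.5

Rebased(Period 4) = 92.9 / 96.3 × 100 = 96.4694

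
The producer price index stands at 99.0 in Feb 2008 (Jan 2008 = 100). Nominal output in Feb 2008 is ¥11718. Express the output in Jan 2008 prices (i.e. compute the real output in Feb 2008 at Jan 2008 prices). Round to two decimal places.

11836.36

Real = Nominal ÷ (Index/100) = 11718 ÷ (99.0/100)
     = 11718 ÷ 0.990 = 11836.3636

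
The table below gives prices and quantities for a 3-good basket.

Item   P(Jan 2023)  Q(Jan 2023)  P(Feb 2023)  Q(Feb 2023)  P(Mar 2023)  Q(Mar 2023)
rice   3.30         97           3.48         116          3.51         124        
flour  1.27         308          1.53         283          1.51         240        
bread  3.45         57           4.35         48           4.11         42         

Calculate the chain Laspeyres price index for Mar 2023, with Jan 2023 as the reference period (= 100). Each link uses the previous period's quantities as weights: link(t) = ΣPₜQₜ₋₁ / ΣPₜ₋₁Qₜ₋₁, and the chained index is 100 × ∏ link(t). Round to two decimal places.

Link Jan 2023→Feb 2023:
ΣP(Feb 2023)Q(Jan 2023) = 3.48×97 + 1.53×308 + 4.35×57 = 337.56 + 471.24 + 247.95 = 1056.75
ΣP(Jan 2023)Q(Jan 2023) = 3.30×97 + 1.27×308 + 3.45×57 = 320.1 + 391.16 + 196.65 = 907.91
link = 1056.75/907.91 = 1.163937
Link Feb 2023→Mar 2023:
ΣP(Mar 2023)Q(Feb 2023) = 3.51×116 + 1.51×283 + 4.11×48 = 407.16 + 427.33 + 197.28 = 1031.77
ΣP(Feb 2023)Q(Feb 2023) = 3.48×116 + 1.53×283 + 4.35×48 = 403.68 + 432.99 + 208.8 = 1045.47
link = 1031.77/1045.47 = 0.986896
Chained index = 100 × 1.163937 × 0.986896 = 114.8685

114.87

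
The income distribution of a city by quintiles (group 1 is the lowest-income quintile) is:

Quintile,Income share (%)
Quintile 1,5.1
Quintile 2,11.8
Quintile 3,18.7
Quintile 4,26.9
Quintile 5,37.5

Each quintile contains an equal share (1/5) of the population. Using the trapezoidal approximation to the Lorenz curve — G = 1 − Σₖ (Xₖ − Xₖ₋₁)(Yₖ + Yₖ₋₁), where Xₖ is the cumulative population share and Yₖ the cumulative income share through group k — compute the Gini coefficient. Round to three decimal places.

Cumulative income shares Yₖ: 0.0510, 0.1690, 0.3560, 0.6250, 1.0000
Σ (Xₖ−Xₖ₋₁)(Yₖ+Yₖ₋₁) = (1/5)(0.0510+0.0000) + (1/5)(0.1690+0.0510) + (1/5)(0.3560+0.1690) + (1/5)(0.6250+0.3560) + (1/5)(1.0000+0.6250)
  = 0.0102 + 0.0440 + 0.1050 + 0.1962 + 0.3250 = 0.6804
G = 1 − 0.6804 = 0.3196

0.320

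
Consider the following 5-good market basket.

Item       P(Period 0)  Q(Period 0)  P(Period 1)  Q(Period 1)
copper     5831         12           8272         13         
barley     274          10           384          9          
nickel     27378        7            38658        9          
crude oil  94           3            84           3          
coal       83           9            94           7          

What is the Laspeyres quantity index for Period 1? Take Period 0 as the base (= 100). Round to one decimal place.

Laspeyres quantity index uses base-period prices as weights.
ΣP(Period 0)·Q(Period 1) = 5831×13 + 274×9 + 27378×9 + 94×3 + 83×7 = 75803 + 2466 + 246402 + 282 + 581 = 325534
ΣP(Period 0)·Q(Period 0) = 5831×12 + 274×10 + 27378×7 + 94×3 + 83×9 = 69972 + 2740 + 191646 + 282 + 747 = 265387
Index = 325534 / 265387 × 100 = 122.6639

122.7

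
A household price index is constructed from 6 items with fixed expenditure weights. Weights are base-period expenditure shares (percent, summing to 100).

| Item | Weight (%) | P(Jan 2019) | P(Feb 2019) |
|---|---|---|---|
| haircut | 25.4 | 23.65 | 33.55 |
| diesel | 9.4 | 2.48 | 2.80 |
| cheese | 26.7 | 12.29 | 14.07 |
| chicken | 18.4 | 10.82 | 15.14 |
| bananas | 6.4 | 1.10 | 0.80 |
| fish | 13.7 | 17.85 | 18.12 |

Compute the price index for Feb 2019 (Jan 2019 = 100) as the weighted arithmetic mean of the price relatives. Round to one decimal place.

121.5

haircut: 25.4 × (33.55/23.65) = 25.4 × 1.418605 = 36.0326
diesel: 9.4 × (2.80/2.48) = 9.4 × 1.129032 = 10.6129
cheese: 26.7 × (14.07/12.29) = 26.7 × 1.144833 = 30.5670
chicken: 18.4 × (15.14/10.82) = 18.4 × 1.399261 = 25.7464
bananas: 6.4 × (0.80/1.10) = 6.4 × 0.727273 = 4.6545
fish: 13.7 × (18.12/17.85) = 13.7 × 1.015126 = 13.9072
Index = Σ wᵢ·(p₁ᵢ/p₀ᵢ) = 36.0326 + 10.6129 + 30.5670 + 25.7464 + 4.6545 + 13.9072 = 121.5207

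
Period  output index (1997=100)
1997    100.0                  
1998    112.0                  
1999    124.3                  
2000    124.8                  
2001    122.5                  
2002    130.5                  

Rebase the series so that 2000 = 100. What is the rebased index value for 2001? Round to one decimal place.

Rebased(2001) = 122.5 / 124.8 × 100 = 98.1571

98.2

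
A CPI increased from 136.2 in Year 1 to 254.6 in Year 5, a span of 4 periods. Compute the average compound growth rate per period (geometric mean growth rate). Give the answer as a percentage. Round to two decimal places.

Growth factor = (254.6/136.2)^(1/4) = (1.869310)^(1/4) = 1.169285
Growth rate = 1.169285 − 1 = 0.169285 = 16.9285%

16.93%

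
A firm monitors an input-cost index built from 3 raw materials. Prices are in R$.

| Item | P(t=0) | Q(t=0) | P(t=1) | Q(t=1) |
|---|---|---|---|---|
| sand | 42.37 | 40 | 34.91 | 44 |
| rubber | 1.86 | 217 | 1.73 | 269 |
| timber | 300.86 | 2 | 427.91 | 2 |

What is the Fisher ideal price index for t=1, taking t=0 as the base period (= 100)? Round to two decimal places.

Laspeyres component (base-period weights):
ΣP(t=1)Q(t=0) = 34.91×40 + 1.73×217 + 427.91×2 = 1396.4 + 375.41 + 855.82 = 2627.63
ΣP(t=0)Q(t=0) = 42.37×40 + 1.86×217 + 300.86×2 = 1694.8 + 403.62 + 601.72 = 2700.14
L = 2627.63 / 2700.14 × 100 = 97.3146
Paasche component (current-period weights):
ΣP(t=1)Q(t=1) = 34.91×44 + 1.73×269 + 427.91×2 = 1536.04 + 465.37 + 855.82 = 2857.23
ΣP(t=0)Q(t=1) = 42.37×44 + 1.86×269 + 300.86×2 = 1864.28 + 500.34 + 601.72 = 2966.34
P = 2857.23 / 2966.34 × 100 = 96.3217
Fisher = √(L × P) = √(97.3146 × 96.3217) = 96.8169

96.82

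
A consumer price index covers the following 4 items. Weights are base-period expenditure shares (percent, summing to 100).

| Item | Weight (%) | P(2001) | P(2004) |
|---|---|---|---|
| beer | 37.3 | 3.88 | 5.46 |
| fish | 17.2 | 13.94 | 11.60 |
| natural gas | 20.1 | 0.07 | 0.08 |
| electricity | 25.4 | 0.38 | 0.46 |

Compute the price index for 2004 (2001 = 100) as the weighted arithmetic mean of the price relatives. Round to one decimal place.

beer: 37.3 × (5.46/3.88) = 37.3 × 1.407216 = 52.4892
fish: 17.2 × (11.60/13.94) = 17.2 × 0.832138 = 14.3128
natural gas: 20.1 × (0.08/0.07) = 20.1 × 1.142857 = 22.9714
electricity: 25.4 × (0.46/0.38) = 25.4 × 1.210526 = 30.7474
Index = Σ wᵢ·(p₁ᵢ/p₀ᵢ) = 52.4892 + 14.3128 + 22.9714 + 30.7474 = 120.5207

120.5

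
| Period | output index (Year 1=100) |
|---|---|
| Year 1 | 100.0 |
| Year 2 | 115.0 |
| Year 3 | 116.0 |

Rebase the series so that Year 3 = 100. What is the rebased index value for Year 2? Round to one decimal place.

99.1

Rebased(Year 2) = 115.0 / 116.0 × 100 = 99.1379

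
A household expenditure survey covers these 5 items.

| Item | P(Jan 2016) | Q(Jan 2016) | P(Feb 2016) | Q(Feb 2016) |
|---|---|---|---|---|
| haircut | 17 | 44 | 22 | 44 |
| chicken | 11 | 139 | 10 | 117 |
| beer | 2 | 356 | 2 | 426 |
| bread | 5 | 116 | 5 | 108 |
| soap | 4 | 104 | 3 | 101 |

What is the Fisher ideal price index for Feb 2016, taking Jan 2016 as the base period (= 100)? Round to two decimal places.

Laspeyres component (base-period weights):
ΣP(Feb 2016)Q(Jan 2016) = 22×44 + 10×139 + 2×356 + 5×116 + 3×104 = 968 + 1390 + 712 + 580 + 312 = 3962
ΣP(Jan 2016)Q(Jan 2016) = 17×44 + 11×139 + 2×356 + 5×116 + 4×104 = 748 + 1529 + 712 + 580 + 416 = 3985
L = 3962 / 3985 × 100 = 99.4228
Paasche component (current-period weights):
ΣP(Feb 2016)Q(Feb 2016) = 22×44 + 10×117 + 2×426 + 5×108 + 3×101 = 968 + 1170 + 852 + 540 + 303 = 3833
ΣP(Jan 2016)Q(Feb 2016) = 17×44 + 11×117 + 2×426 + 5×108 + 4×101 = 748 + 1287 + 852 + 540 + 404 = 3831
P = 3833 / 3831 × 100 = 100.0522
Fisher = √(L × P) = √(99.4228 × 100.0522) = 99.7370

99.74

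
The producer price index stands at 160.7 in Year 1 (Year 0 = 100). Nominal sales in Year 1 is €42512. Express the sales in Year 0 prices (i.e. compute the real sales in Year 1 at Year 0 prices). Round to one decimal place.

Real = Nominal ÷ (Index/100) = 42512 ÷ (160.7/100)
     = 42512 ÷ 1.607 = 26454.2626

26454.3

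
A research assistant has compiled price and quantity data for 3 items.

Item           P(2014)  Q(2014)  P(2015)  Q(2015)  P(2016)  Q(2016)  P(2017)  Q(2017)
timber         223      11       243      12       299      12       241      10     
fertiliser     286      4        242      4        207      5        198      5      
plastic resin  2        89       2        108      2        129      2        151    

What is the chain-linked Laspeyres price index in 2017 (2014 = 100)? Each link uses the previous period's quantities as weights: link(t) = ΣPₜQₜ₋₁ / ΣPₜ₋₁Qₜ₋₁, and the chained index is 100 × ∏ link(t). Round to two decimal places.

Link 2014→2015:
ΣP(2015)Q(2014) = 243×11 + 242×4 + 2×89 = 2673 + 968 + 178 = 3819
ΣP(2014)Q(2014) = 223×11 + 286×4 + 2×89 = 2453 + 1144 + 178 = 3775
link = 3819/3775 = 1.011656
Link 2015→2016:
ΣP(2016)Q(2015) = 299×12 + 207×4 + 2×108 = 3588 + 828 + 216 = 4632
ΣP(2015)Q(2015) = 243×12 + 242×4 + 2×108 = 2916 + 968 + 216 = 4100
link = 4632/4100 = 1.129756
Link 2016→2017:
ΣP(2017)Q(2016) = 241×12 + 198×5 + 2×129 = 2892 + 990 + 258 = 4140
ΣP(2016)Q(2016) = 299×12 + 207×5 + 2×129 = 3588 + 1035 + 258 = 4881
link = 4140/4881 = 0.848187
Chained index = 100 × 1.011656 × 1.129756 × 0.848187 = 96.9413

96.94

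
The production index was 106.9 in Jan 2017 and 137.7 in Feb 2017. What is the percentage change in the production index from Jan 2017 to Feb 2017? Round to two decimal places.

28.81%

Change = (137.7 − 106.9) / 106.9 × 100
       = 30.8 / 106.9 × 100 = 28.8120%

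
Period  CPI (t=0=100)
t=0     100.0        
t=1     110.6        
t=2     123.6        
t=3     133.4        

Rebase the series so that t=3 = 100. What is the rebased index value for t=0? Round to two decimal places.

Rebased(t=0) = 100.0 / 133.4 × 100 = 74.9625

74.96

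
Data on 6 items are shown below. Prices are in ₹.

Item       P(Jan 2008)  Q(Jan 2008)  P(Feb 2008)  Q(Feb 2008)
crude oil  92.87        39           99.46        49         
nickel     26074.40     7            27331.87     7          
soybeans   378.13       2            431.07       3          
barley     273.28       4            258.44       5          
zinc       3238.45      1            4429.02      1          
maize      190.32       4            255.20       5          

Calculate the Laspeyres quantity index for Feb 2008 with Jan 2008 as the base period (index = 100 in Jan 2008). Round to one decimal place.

100.9

Laspeyres quantity index uses base-period prices as weights.
ΣP(Jan 2008)·Q(Feb 2008) = 92.87×49 + 26074.40×7 + 378.13×3 + 273.28×5 + 3238.45×1 + 190.32×5 = 4550.63 + 182520.8 + 1134.39 + 1366.4 + 3238.45 + 951.6 = 193762.27
ΣP(Jan 2008)·Q(Jan 2008) = 92.87×39 + 26074.40×7 + 378.13×2 + 273.28×4 + 3238.45×1 + 190.32×4 = 3621.93 + 182520.8 + 756.26 + 1093.12 + 3238.45 + 761.28 = 191991.84
Index = 193762.27 / 191991.84 × 100 = 100.9221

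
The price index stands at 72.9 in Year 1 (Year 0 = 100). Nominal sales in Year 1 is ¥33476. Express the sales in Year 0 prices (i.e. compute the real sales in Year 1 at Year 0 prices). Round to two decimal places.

Real = Nominal ÷ (Index/100) = 33476 ÷ (72.9/100)
     = 33476 ÷ 0.729 = 45920.4390

45920.44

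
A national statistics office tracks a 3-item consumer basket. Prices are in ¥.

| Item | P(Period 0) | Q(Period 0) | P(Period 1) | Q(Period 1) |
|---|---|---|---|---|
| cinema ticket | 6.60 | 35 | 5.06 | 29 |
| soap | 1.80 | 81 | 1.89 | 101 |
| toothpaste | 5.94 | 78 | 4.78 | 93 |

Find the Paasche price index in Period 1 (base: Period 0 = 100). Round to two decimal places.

84.50

Paasche price index uses current-period quantities as weights.
ΣP(Period 1)·Q(Period 1) = 5.06×29 + 1.89×101 + 4.78×93 = 146.74 + 190.89 + 444.54 = 782.17
ΣP(Period 0)·Q(Period 1) = 6.60×29 + 1.80×101 + 5.94×93 = 191.4 + 181.8 + 552.42 = 925.62
Index = 782.17 / 925.62 × 100 = 84.5023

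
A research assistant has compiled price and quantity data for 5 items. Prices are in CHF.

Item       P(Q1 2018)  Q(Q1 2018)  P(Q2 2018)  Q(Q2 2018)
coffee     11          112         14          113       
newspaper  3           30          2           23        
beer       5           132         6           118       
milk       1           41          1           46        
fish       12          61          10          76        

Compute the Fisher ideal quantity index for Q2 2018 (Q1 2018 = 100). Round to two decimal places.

Laspeyres component (base-period weights):
ΣP(Q1 2018)Q(Q2 2018) = 11×113 + 3×23 + 5×118 + 1×46 + 12×76 = 1243 + 69 + 590 + 46 + 912 = 2860
ΣP(Q1 2018)Q(Q1 2018) = 11×112 + 3×30 + 5×132 + 1×41 + 12×61 = 1232 + 90 + 660 + 41 + 732 = 2755
L = 2860 / 2755 × 100 = 103.8113
Paasche component (current-period weights):
ΣP(Q2 2018)Q(Q2 2018) = 14×113 + 2×23 + 6×118 + 1×46 + 10×76 = 1582 + 46 + 708 + 46 + 760 = 3142
ΣP(Q2 2018)Q(Q1 2018) = 14×112 + 2×30 + 6×132 + 1×41 + 10×61 = 1568 + 60 + 792 + 41 + 610 = 3071
P = 3142 / 3071 × 100 = 102.3120
Fisher = √(L × P) = √(103.8113 × 102.3120) = 103.0589

103.06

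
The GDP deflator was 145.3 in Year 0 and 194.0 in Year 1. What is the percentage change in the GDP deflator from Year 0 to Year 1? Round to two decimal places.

33.52%

Change = (194.0 − 145.3) / 145.3 × 100
       = 48.7 / 145.3 × 100 = 33.5169%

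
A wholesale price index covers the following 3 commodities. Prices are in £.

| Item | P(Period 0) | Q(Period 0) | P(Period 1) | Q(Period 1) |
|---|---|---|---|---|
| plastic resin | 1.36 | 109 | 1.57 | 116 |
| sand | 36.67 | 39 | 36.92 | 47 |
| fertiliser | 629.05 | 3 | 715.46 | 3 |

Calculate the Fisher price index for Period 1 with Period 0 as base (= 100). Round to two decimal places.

108.13

Laspeyres component (base-period weights):
ΣP(Period 1)Q(Period 0) = 1.57×109 + 36.92×39 + 715.46×3 = 171.13 + 1439.88 + 2146.38 = 3757.39
ΣP(Period 0)Q(Period 0) = 1.36×109 + 36.67×39 + 629.05×3 = 148.24 + 1430.13 + 1887.15 = 3465.52
L = 3757.39 / 3465.52 × 100 = 108.4221
Paasche component (current-period weights):
ΣP(Period 1)Q(Period 1) = 1.57×116 + 36.92×47 + 715.46×3 = 182.12 + 1735.24 + 2146.38 = 4063.74
ΣP(Period 0)Q(Period 1) = 1.36×116 + 36.67×47 + 629.05×3 = 157.76 + 1723.49 + 1887.15 = 3768.4
P = 4063.74 / 3768.4 × 100 = 107.8373
Fisher = √(L × P) = √(108.4221 × 107.8373) = 108.1293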